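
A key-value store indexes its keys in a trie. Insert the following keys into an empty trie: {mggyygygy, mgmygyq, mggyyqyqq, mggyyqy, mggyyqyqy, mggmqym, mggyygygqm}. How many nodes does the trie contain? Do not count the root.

25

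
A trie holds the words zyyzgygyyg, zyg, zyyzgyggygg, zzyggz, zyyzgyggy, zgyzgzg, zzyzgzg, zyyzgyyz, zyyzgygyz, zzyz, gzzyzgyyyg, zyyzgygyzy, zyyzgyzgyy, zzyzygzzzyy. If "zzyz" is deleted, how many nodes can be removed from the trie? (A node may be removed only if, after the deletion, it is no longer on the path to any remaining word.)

0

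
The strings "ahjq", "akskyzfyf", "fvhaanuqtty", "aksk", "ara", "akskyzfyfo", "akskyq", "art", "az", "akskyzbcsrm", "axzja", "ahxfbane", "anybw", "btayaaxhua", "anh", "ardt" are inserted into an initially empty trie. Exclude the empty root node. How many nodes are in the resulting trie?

For each word, the new-node count is its length minus the longest prefix already in the trie:
  "ahjq" → 4 new (a, h, j, q)
  "akskyzfyf" → prefix "a" already present; 8 new (k, s, k, y, z, f, y, f)
  "fvhaanuqtty" → 11 new (f, v, h, a, a, n, u, q, t, t, y)
  "aksk" → prefix "aksk" already present; 0 new (none)
  "ara" → prefix "a" already present; 2 new (r, a)
  "akskyzfyfo" → prefix "akskyzfyf" already present; 1 new (o)
  "akskyq" → prefix "aksky" already present; 1 new (q)
  "art" → prefix "ar" already present; 1 new (t)
  "az" → prefix "a" already present; 1 new (z)
  "akskyzbcsrm" → prefix "akskyz" already present; 5 new (b, c, s, r, m)
  "axzja" → prefix "a" already present; 4 new (x, z, j, a)
  "ahxfbane" → prefix "ah" already present; 6 new (x, f, b, a, n, e)
  "anybw" → prefix "a" already present; 4 new (n, y, b, w)
  "btayaaxhua" → 10 new (b, t, a, y, a, a, x, h, u, a)
  "anh" → prefix "an" already present; 1 new (h)
  "ardt" → prefix "ar" already present; 2 new (d, t)
Total nodes = 4 + 8 + 11 + 0 + 2 + 1 + 1 + 1 + 1 + 5 + 4 + 6 + 4 + 10 + 1 + 2 = 61

61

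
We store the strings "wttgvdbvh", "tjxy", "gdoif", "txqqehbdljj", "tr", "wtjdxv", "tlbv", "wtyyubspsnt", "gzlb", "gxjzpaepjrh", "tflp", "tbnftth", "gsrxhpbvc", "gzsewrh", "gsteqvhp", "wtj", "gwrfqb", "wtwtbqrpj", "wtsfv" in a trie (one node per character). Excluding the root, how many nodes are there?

101

Insert word by word; a character creates a node only if that edge doesn't already exist:
  "wttgvdbvh" → 9 new (w, t, t, g, v, d, b, v, h)
  "tjxy" → 4 new (t, j, x, y)
  "gdoif" → 5 new (g, d, o, i, f)
  "txqqehbdljj" → prefix "t" already present; 10 new (x, q, q, e, h, b, d, l, j, j)
  "tr" → prefix "t" already present; 1 new (r)
  "wtjdxv" → prefix "wt" already present; 4 new (j, d, x, v)
  "tlbv" → prefix "t" already present; 3 new (l, b, v)
  "wtyyubspsnt" → prefix "wt" already present; 9 new (y, y, u, b, s, p, s, n, t)
  "gzlb" → prefix "g" already present; 3 new (z, l, b)
  "gxjzpaepjrh" → prefix "g" already present; 10 new (x, j, z, p, a, e, p, j, r, h)
  "tflp" → prefix "t" already present; 3 new (f, l, p)
  "tbnftth" → prefix "t" already present; 6 new (b, n, f, t, t, h)
  "gsrxhpbvc" → prefix "g" already present; 8 new (s, r, x, h, p, b, v, c)
  "gzsewrh" → prefix "gz" already present; 5 new (s, e, w, r, h)
  "gsteqvhp" → prefix "gs" already present; 6 new (t, e, q, v, h, p)
  "wtj" → prefix "wtj" already present; 0 new (none)
  "gwrfqb" → prefix "g" already present; 5 new (w, r, f, q, b)
  "wtwtbqrpj" → prefix "wt" already present; 7 new (w, t, b, q, r, p, j)
  "wtsfv" → prefix "wt" already present; 3 new (s, f, v)
Total nodes = 9 + 4 + 5 + 10 + 1 + 4 + 3 + 9 + 3 + 10 + 3 + 6 + 8 + 5 + 6 + 0 + 5 + 7 + 3 = 101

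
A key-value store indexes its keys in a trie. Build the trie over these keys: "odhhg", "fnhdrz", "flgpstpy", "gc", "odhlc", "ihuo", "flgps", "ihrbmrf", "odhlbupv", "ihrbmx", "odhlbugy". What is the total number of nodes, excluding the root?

38

For each word, the new-node count is its length minus the longest prefix already in the trie:
  "odhhg" → 5 new (o, d, h, h, g)
  "fnhdrz" → 6 new (f, n, h, d, r, z)
  "flgpstpy" → prefix "f" already present; 7 new (l, g, p, s, t, p, y)
  "gc" → 2 new (g, c)
  "odhlc" → prefix "odh" already present; 2 new (l, c)
  "ihuo" → 4 new (i, h, u, o)
  "flgps" → prefix "flgps" already present; 0 new (none)
  "ihrbmrf" → prefix "ih" already present; 5 new (r, b, m, r, f)
  "odhlbupv" → prefix "odhl" already present; 4 new (b, u, p, v)
  "ihrbmx" → prefix "ihrbm" already present; 1 new (x)
  "odhlbugy" → prefix "odhlbu" already present; 2 new (g, y)
Total nodes = 5 + 6 + 7 + 2 + 2 + 4 + 0 + 5 + 4 + 1 + 2 = 38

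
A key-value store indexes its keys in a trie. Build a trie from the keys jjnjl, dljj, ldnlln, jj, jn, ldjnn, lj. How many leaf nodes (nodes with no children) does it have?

Leaves are exactly the stored words that no other stored word extends.
Those words: "dljj", "jjnjl", "jn", "ldjnn", "ldnlln", "lj"
Leaf count: 6

6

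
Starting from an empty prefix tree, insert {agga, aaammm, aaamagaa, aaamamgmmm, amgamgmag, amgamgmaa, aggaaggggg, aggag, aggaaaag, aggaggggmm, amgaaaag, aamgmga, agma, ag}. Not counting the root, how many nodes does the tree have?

53

Trace insertions, counting only characters that open a new branch:
  "agga" → 4 new (a, g, g, a)
  "aaammm" → prefix "a" already present; 5 new (a, a, m, m, m)
  "aaamagaa" → prefix "aaam" already present; 4 new (a, g, a, a)
  "aaamamgmmm" → prefix "aaama" already present; 5 new (m, g, m, m, m)
  "amgamgmag" → prefix "a" already present; 8 new (m, g, a, m, g, m, a, g)
  "amgamgmaa" → prefix "amgamgma" already present; 1 new (a)
  "aggaaggggg" → prefix "agga" already present; 6 new (a, g, g, g, g, g)
  "aggag" → prefix "agga" already present; 1 new (g)
  "aggaaaag" → prefix "aggaa" already present; 3 new (a, a, g)
  "aggaggggmm" → prefix "aggag" already present; 5 new (g, g, g, m, m)
  "amgaaaag" → prefix "amga" already present; 4 new (a, a, a, g)
  "aamgmga" → prefix "aa" already present; 5 new (m, g, m, g, a)
  "agma" → prefix "ag" already present; 2 new (m, a)
  "ag" → prefix "ag" already present; 0 new (none)
Total nodes = 4 + 5 + 4 + 5 + 8 + 1 + 6 + 1 + 3 + 5 + 4 + 5 + 2 + 0 = 53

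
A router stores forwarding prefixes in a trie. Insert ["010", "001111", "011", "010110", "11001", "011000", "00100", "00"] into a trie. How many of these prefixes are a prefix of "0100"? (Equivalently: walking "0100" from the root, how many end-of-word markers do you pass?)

Walk "0100" from the root; an end-of-word marker is hit whenever a stored word is a prefix of "0100".
Prefixes of the query that are stored words: "010"
Count: 1

1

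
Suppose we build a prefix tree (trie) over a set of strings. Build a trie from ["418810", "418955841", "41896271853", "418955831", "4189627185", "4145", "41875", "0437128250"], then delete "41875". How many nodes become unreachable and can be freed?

After clearing the end-marker at "41875", prune upward until reaching a node still needed by another word.
The suffix "75" (2 nodes) is used only by "41875"; the node for "418" still has the child "8", so pruning stops there.
Nodes removed: 2

2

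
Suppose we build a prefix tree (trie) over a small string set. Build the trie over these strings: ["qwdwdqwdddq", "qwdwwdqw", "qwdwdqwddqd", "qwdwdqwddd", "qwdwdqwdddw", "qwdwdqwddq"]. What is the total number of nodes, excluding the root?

18

Trace insertions, counting only characters that open a new branch:
  "qwdwdqwdddq" → 11 new (q, w, d, w, d, q, w, d, d, d, q)
  "qwdwwdqw" → prefix "qwdw" already present; 4 new (w, d, q, w)
  "qwdwdqwddqd" → prefix "qwdwdqwdd" already present; 2 new (q, d)
  "qwdwdqwddd" → prefix "qwdwdqwddd" already present; 0 new (none)
  "qwdwdqwdddw" → prefix "qwdwdqwddd" already present; 1 new (w)
  "qwdwdqwddq" → prefix "qwdwdqwddq" already present; 0 new (none)
Total nodes = 11 + 4 + 2 + 0 + 1 + 0 = 18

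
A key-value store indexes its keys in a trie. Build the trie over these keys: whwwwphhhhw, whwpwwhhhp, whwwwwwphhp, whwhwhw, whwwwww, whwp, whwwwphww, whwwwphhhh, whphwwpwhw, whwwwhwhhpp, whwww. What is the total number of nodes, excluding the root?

44

For each word, the new-node count is its length minus the longest prefix already in the trie:
  "whwwwphhhhw" → 11 new (w, h, w, w, w, p, h, h, h, h, w)
  "whwpwwhhhp" → prefix "whw" already present; 7 new (p, w, w, h, h, h, p)
  "whwwwwwphhp" → prefix "whwww" already present; 6 new (w, w, p, h, h, p)
  "whwhwhw" → prefix "whw" already present; 4 new (h, w, h, w)
  "whwwwww" → prefix "whwwwww" already present; 0 new (none)
  "whwp" → prefix "whwp" already present; 0 new (none)
  "whwwwphww" → prefix "whwwwph" already present; 2 new (w, w)
  "whwwwphhhh" → prefix "whwwwphhhh" already present; 0 new (none)
  "whphwwpwhw" → prefix "wh" already present; 8 new (p, h, w, w, p, w, h, w)
  "whwwwhwhhpp" → prefix "whwww" already present; 6 new (h, w, h, h, p, p)
  "whwww" → prefix "whwww" already present; 0 new (none)
Total nodes = 11 + 7 + 6 + 4 + 0 + 0 + 2 + 0 + 8 + 6 + 0 = 44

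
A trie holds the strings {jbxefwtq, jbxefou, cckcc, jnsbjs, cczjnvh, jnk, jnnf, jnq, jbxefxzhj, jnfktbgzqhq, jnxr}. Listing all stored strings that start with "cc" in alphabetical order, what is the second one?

cczjnvh

Filter for "cc…" and sort: "cckcc", "cczjnvh"
Position 2: cczjnvh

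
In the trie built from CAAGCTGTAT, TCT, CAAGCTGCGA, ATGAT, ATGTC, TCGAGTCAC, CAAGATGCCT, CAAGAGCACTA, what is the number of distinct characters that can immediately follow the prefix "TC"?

2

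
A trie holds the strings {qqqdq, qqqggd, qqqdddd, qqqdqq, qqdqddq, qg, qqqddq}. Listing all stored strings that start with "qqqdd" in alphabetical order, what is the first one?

qqqdddd

Filter for "qqqdd…" and sort: "qqqdddd", "qqqddq"
Position 1: qqqdddd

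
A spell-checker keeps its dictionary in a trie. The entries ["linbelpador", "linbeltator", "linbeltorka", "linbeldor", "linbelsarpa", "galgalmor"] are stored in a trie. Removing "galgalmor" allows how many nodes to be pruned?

After clearing the end-marker at "galgalmor", prune upward until reaching a node still needed by another word.
No other word shares any prefix with "galgalmor", so all 9 of its nodes go.
Nodes removed: 9

9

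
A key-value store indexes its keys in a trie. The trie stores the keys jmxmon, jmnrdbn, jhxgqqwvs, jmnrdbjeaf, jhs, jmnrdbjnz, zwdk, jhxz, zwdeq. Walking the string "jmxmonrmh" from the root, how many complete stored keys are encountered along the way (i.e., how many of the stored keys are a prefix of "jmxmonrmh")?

Traverse "jmxmonrmh" character by character; count nodes along the way that are marked as word ends.
Prefixes of the query that are stored words: "jmxmon"
Count: 1

1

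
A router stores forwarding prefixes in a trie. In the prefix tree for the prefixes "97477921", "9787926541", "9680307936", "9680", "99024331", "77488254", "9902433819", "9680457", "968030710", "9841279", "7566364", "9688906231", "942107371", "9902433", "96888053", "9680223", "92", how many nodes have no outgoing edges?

A leaf is a node with no children — equivalently, the end of a word that is not a proper prefix of any other stored word.
Those words: "7566364", "77488254", "92", "942107371", "9680223", "968030710", "9680307936", "9680457", "96888053", "9688906231", "97477921", "9787926541", "9841279", "99024331", "9902433819"
Leaf count: 15

15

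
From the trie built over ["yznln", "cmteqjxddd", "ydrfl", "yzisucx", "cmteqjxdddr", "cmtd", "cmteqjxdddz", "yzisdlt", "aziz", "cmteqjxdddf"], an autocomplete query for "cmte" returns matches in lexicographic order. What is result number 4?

cmteqjxdddz

Filter for "cmte…" and sort: "cmteqjxddd", "cmteqjxdddf", "cmteqjxdddr", "cmteqjxdddz"
The 4th is cmteqjxdddz.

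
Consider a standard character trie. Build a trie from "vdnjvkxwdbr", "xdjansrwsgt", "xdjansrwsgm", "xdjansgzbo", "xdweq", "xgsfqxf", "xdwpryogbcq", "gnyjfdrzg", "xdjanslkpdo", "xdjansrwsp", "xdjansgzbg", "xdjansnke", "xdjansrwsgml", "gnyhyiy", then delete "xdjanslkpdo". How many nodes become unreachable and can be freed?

After clearing the end-marker at "xdjanslkpdo", prune upward until reaching a node still needed by another word.
The suffix "lkpdo" (5 nodes) is used only by "xdjanslkpdo"; the node for "xdjans" still has the child "r", so pruning stops there.
Nodes removed: 5

5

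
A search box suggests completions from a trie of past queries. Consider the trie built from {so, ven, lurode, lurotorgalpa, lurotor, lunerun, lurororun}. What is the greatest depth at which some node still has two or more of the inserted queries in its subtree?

7

Equivalently: take the maximum, over all pairs, of their longest common prefix length.
e.g. "lurotor" and "lurotorgalpa" share the prefix "lurotor" of length 7; no pair shares a longer one.
Longest shared-prefix length: 7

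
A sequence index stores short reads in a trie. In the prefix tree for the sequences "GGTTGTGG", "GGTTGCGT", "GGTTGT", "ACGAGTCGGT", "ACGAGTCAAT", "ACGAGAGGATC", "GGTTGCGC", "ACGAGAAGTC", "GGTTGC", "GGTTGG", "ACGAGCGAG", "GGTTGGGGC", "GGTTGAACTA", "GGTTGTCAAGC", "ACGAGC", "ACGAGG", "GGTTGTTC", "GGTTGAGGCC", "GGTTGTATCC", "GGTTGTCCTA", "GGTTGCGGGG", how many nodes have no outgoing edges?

Leaves are exactly the stored words that no other stored word extends.
Those words: "ACGAGAAGTC", "ACGAGAGGATC", "ACGAGCGAG", "ACGAGG", "ACGAGTCAAT", "ACGAGTCGGT", "GGTTGAACTA", "GGTTGAGGCC", "GGTTGCGC", "GGTTGCGGGG", "GGTTGCGT", "GGTTGGGGC", "GGTTGTATCC", "GGTTGTCAAGC", "GGTTGTCCTA", "GGTTGTGG", "GGTTGTTC"
Leaf count: 17

17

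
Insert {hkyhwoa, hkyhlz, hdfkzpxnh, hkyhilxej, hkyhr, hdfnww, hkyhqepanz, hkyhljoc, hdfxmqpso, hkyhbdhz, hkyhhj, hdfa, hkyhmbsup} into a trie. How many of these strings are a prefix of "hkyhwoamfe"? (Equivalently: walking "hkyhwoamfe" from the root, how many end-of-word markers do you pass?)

1

Walk "hkyhwoamfe" from the root; an end-of-word marker is hit whenever a stored word is a prefix of "hkyhwoamfe".
Prefixes of the query that are stored words: "hkyhwoa"
Count: 1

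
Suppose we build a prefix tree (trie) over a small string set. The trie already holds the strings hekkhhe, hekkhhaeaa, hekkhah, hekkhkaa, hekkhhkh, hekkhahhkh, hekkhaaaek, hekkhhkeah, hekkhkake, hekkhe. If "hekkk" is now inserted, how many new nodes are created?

The longest prefix of "hekkk" already in the trie is "hekk" (length 4).
So 5 − 4 = 1 new nodes.

1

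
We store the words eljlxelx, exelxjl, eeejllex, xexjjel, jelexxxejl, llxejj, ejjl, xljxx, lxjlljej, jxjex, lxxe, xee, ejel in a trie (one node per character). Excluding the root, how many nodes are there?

67

For each word, the new-node count is its length minus the longest prefix already in the trie:
  "eljlxelx" → 8 new (e, l, j, l, x, e, l, x)
  "exelxjl" → prefix "e" already present; 6 new (x, e, l, x, j, l)
  "eeejllex" → prefix "e" already present; 7 new (e, e, j, l, l, e, x)
  "xexjjel" → 7 new (x, e, x, j, j, e, l)
  "jelexxxejl" → 10 new (j, e, l, e, x, x, x, e, j, l)
  "llxejj" → 6 new (l, l, x, e, j, j)
  "ejjl" → prefix "e" already present; 3 new (j, j, l)
  "xljxx" → prefix "x" already present; 4 new (l, j, x, x)
  "lxjlljej" → prefix "l" already present; 7 new (x, j, l, l, j, e, j)
  "jxjex" → prefix "j" already present; 4 new (x, j, e, x)
  "lxxe" → prefix "lx" already present; 2 new (x, e)
  "xee" → prefix "xe" already present; 1 new (e)
  "ejel" → prefix "ej" already present; 2 new (e, l)
Total nodes = 8 + 6 + 7 + 7 + 10 + 6 + 3 + 4 + 7 + 4 + 2 + 1 + 2 = 67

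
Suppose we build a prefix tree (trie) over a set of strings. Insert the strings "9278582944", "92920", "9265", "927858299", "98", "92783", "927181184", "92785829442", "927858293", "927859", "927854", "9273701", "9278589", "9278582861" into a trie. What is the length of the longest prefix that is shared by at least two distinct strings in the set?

10

Equivalently: take the maximum, over all pairs, of their longest common prefix length.
e.g. "9278582944" and "92785829442" share the prefix "9278582944" of length 10; no pair shares a longer one.
Longest shared-prefix length: 10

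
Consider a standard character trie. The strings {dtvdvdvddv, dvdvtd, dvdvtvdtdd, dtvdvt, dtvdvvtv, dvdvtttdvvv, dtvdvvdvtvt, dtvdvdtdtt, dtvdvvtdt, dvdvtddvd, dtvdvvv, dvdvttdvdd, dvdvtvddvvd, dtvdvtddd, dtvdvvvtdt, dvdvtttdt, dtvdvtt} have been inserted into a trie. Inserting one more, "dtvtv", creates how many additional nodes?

2

Walking "dtvtv" from the root, the first 3 characters ("dtv") follow existing edges; "t" is the first miss.
Each of the 2 remaining characters creates one node.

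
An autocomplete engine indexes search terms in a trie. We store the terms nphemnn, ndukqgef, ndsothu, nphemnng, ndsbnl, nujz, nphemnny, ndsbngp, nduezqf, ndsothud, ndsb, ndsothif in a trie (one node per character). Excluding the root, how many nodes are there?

36

Insert word by word; a character creates a node only if that edge doesn't already exist:
  "nphemnn" → 7 new (n, p, h, e, m, n, n)
  "ndukqgef" → prefix "n" already present; 7 new (d, u, k, q, g, e, f)
  "ndsothu" → prefix "nd" already present; 5 new (s, o, t, h, u)
  "nphemnng" → prefix "nphemnn" already present; 1 new (g)
  "ndsbnl" → prefix "nds" already present; 3 new (b, n, l)
  "nujz" → prefix "n" already present; 3 new (u, j, z)
  "nphemnny" → prefix "nphemnn" already present; 1 new (y)
  "ndsbngp" → prefix "ndsbn" already present; 2 new (g, p)
  "nduezqf" → prefix "ndu" already present; 4 new (e, z, q, f)
  "ndsothud" → prefix "ndsothu" already present; 1 new (d)
  "ndsb" → prefix "ndsb" already present; 0 new (none)
  "ndsothif" → prefix "ndsoth" already present; 2 new (i, f)
Total nodes = 7 + 7 + 5 + 1 + 3 + 3 + 1 + 2 + 4 + 1 + 0 + 2 = 36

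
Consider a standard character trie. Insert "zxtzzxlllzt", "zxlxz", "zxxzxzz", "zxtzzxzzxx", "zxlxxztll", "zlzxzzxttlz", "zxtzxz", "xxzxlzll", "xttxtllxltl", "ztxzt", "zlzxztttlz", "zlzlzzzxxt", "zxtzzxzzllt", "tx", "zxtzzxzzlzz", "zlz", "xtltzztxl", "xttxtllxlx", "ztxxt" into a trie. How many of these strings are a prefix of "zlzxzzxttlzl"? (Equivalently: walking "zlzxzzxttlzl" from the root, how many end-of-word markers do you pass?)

Traverse "zlzxzzxttlzl" character by character; count nodes along the way that are marked as word ends.
Prefixes of the query that are stored words: "zlz", "zlzxzzxttlz"
Count: 2

2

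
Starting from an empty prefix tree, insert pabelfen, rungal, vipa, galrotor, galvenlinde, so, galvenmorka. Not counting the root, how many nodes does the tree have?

41

Trace insertions, counting only characters that open a new branch:
  "pabelfen" → 8 new (p, a, b, e, l, f, e, n)
  "rungal" → 6 new (r, u, n, g, a, l)
  "vipa" → 4 new (v, i, p, a)
  "galrotor" → 8 new (g, a, l, r, o, t, o, r)
  "galvenlinde" → prefix "gal" already present; 8 new (v, e, n, l, i, n, d, e)
  "so" → 2 new (s, o)
  "galvenmorka" → prefix "galven" already present; 5 new (m, o, r, k, a)
Total nodes = 8 + 6 + 4 + 8 + 8 + 2 + 5 = 41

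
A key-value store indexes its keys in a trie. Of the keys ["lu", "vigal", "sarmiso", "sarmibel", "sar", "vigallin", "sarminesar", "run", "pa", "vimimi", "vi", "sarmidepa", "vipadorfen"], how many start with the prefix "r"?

Traverse to the node for "r", then collect every word in that subtree.
Matches: "run"
Count: 1

1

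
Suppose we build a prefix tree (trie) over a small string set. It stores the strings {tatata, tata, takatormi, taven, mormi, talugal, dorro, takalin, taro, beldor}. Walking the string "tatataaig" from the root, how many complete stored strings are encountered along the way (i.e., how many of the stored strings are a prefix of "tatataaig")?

2

Check each prefix of "tatataaig" against the stored set — each match is an end-marker on the path.
Prefixes of the query that are stored words: "tata", "tatata"
Count: 2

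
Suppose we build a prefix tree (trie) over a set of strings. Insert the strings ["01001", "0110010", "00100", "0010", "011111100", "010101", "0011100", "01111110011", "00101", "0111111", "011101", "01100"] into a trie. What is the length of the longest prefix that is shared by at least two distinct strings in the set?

9

The deepest shared node is where two words last agree before diverging.
e.g. "011111100" and "01111110011" share the prefix "011111100" of length 9; no pair shares a longer one.
Longest shared-prefix length: 9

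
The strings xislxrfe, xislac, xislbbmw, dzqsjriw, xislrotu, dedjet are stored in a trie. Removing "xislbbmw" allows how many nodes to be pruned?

4

After clearing the end-marker at "xislbbmw", prune upward until reaching a node still needed by another word.
The suffix "bbmw" (4 nodes) is used only by "xislbbmw"; the node for "xisl" still has the child "x", so pruning stops there.
Nodes removed: 4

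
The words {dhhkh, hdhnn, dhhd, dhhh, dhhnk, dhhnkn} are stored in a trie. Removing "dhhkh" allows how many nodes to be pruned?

After clearing the end-marker at "dhhkh", prune upward until reaching a node still needed by another word.
The suffix "kh" (2 nodes) is used only by "dhhkh"; the node for "dhh" still has the child "d", so pruning stops there.
Nodes removed: 2

2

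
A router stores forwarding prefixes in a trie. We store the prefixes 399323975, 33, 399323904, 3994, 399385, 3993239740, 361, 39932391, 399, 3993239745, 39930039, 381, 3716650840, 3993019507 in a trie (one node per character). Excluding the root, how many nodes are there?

Trace insertions, counting only characters that open a new branch:
  "399323975" → 9 new (3, 9, 9, 3, 2, 3, 9, 7, 5)
  "33" → prefix "3" already present; 1 new (3)
  "399323904" → prefix "3993239" already present; 2 new (0, 4)
  "3994" → prefix "399" already present; 1 new (4)
  "399385" → prefix "3993" already present; 2 new (8, 5)
  "3993239740" → prefix "39932397" already present; 2 new (4, 0)
  "361" → prefix "3" already present; 2 new (6, 1)
  "39932391" → prefix "3993239" already present; 1 new (1)
  "399" → prefix "399" already present; 0 new (none)
  "3993239745" → prefix "399323974" already present; 1 new (5)
  "39930039" → prefix "3993" already present; 4 new (0, 0, 3, 9)
  "381" → prefix "3" already present; 2 new (8, 1)
  "3716650840" → prefix "3" already present; 9 new (7, 1, 6, 6, 5, 0, 8, 4, 0)
  "3993019507" → prefix "39930" already present; 5 new (1, 9, 5, 0, 7)
Total nodes = 9 + 1 + 2 + 1 + 2 + 2 + 2 + 1 + 0 + 1 + 4 + 2 + 9 + 5 = 41

41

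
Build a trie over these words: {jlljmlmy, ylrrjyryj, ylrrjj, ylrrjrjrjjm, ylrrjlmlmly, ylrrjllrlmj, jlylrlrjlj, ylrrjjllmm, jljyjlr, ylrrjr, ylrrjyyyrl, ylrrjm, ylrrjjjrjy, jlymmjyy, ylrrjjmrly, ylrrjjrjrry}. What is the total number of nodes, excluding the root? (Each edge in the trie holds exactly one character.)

For each word, the new-node count is its length minus the longest prefix already in the trie:
  "jlljmlmy" → 8 new (j, l, l, j, m, l, m, y)
  "ylrrjyryj" → 9 new (y, l, r, r, j, y, r, y, j)
  "ylrrjj" → prefix "ylrrj" already present; 1 new (j)
  "ylrrjrjrjjm" → prefix "ylrrj" already present; 6 new (r, j, r, j, j, m)
  "ylrrjlmlmly" → prefix "ylrrj" already present; 6 new (l, m, l, m, l, y)
  "ylrrjllrlmj" → prefix "ylrrjl" already present; 5 new (l, r, l, m, j)
  "jlylrlrjlj" → prefix "jl" already present; 8 new (y, l, r, l, r, j, l, j)
  "ylrrjjllmm" → prefix "ylrrjj" already present; 4 new (l, l, m, m)
  "jljyjlr" → prefix "jl" already present; 5 new (j, y, j, l, r)
  "ylrrjr" → prefix "ylrrjr" already present; 0 new (none)
  "ylrrjyyyrl" → prefix "ylrrjy" already present; 4 new (y, y, r, l)
  "ylrrjm" → prefix "ylrrj" already present; 1 new (m)
  "ylrrjjjrjy" → prefix "ylrrjj" already present; 4 new (j, r, j, y)
  "jlymmjyy" → prefix "jly" already present; 5 new (m, m, j, y, y)
  "ylrrjjmrly" → prefix "ylrrjj" already present; 4 new (m, r, l, y)
  "ylrrjjrjrry" → prefix "ylrrjj" already present; 5 new (r, j, r, r, y)
Total nodes = 8 + 9 + 1 + 6 + 6 + 5 + 8 + 4 + 5 + 0 + 4 + 1 + 4 + 5 + 4 + 5 = 75

75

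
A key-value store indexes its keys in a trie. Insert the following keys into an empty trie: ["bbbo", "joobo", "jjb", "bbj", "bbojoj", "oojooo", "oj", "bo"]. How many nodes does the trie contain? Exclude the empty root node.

Count nodes per top-level branch (shared prefixes stored once):
  'b'-branch (bbbo, bbj, bbojoj, bo): 10 nodes
  'j'-branch (jjb, joobo): 7 nodes
  'o'-branch (oj, oojooo): 7 nodes
Sum: 24

24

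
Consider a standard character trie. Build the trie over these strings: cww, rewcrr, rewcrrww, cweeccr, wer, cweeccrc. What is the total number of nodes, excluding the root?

Insert word by word; a character creates a node only if that edge doesn't already exist:
  "cww" → 3 new (c, w, w)
  "rewcrr" → 6 new (r, e, w, c, r, r)
  "rewcrrww" → prefix "rewcrr" already present; 2 new (w, w)
  "cweeccr" → prefix "cw" already present; 5 new (e, e, c, c, r)
  "wer" → 3 new (w, e, r)
  "cweeccrc" → prefix "cweeccr" already present; 1 new (c)
Total nodes = 3 + 6 + 2 + 5 + 3 + 1 = 20

20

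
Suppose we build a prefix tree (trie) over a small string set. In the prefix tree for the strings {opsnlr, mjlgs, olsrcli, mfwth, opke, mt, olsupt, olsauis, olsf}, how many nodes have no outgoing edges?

9

A leaf is a node with no children — equivalently, the end of a word that is not a proper prefix of any other stored word.
Those words: "mfwth", "mjlgs", "mt", "olsauis", "olsf", "olsrcli", "olsupt", "opke", "opsnlr"
Leaf count: 9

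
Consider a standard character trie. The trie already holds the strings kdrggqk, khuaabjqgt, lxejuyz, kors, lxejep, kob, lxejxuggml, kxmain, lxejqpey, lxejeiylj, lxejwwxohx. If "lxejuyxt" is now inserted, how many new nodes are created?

"lxejuy" is already a path in the trie; the remaining "xt" must be added.
So 8 − 6 = 2 new nodes.

2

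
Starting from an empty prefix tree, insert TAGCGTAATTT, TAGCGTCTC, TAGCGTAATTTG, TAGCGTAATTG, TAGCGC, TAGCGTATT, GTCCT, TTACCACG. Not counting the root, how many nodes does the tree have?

Count nodes per top-level branch (shared prefixes stored once):
  'G'-branch (GTCCT): 5 nodes
  'T'-branch (TAGCGC, TAGCGTAATTG, TAGCGTAATTT, TAGCGTAATTTG, TAGCGTATT, TAGCGTCTC, TTACCACG): 26 nodes
Sum: 31

31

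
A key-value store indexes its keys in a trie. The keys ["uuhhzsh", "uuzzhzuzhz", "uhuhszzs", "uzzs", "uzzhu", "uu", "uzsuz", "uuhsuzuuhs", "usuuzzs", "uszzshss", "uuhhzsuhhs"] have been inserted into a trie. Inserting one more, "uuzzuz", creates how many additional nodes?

The longest prefix of "uuzzuz" already in the trie is "uuzz" (length 4).
So 6 − 4 = 2 new nodes.

2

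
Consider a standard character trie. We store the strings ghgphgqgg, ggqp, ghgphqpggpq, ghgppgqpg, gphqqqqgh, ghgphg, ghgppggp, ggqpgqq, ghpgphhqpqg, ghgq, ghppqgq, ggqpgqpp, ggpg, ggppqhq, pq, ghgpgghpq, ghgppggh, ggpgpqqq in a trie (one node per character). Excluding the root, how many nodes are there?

70

Insert word by word; a character creates a node only if that edge doesn't already exist:
  "ghgphgqgg" → 9 new (g, h, g, p, h, g, q, g, g)
  "ggqp" → prefix "g" already present; 3 new (g, q, p)
  "ghgphqpggpq" → prefix "ghgph" already present; 6 new (q, p, g, g, p, q)
  "ghgppgqpg" → prefix "ghgp" already present; 5 new (p, g, q, p, g)
  "gphqqqqgh" → prefix "g" already present; 8 new (p, h, q, q, q, q, g, h)
  "ghgphg" → prefix "ghgphg" already present; 0 new (none)
  "ghgppggp" → prefix "ghgppg" already present; 2 new (g, p)
  "ggqpgqq" → prefix "ggqp" already present; 3 new (g, q, q)
  "ghpgphhqpqg" → prefix "gh" already present; 9 new (p, g, p, h, h, q, p, q, g)
  "ghgq" → prefix "ghg" already present; 1 new (q)
  "ghppqgq" → prefix "ghp" already present; 4 new (p, q, g, q)
  "ggqpgqpp" → prefix "ggqpgq" already present; 2 new (p, p)
  "ggpg" → prefix "gg" already present; 2 new (p, g)
  "ggppqhq" → prefix "ggp" already present; 4 new (p, q, h, q)
  "pq" → 2 new (p, q)
  "ghgpgghpq" → prefix "ghgp" already present; 5 new (g, g, h, p, q)
  "ghgppggh" → prefix "ghgppgg" already present; 1 new (h)
  "ggpgpqqq" → prefix "ggpg" already present; 4 new (p, q, q, q)
Total nodes = 9 + 3 + 6 + 5 + 8 + 0 + 2 + 3 + 9 + 1 + 4 + 2 + 2 + 4 + 2 + 5 + 1 + 4 = 70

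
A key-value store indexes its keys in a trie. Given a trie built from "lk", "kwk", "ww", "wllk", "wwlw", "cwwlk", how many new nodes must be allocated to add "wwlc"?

The longest prefix of "wwlc" already in the trie is "wwl" (length 3).
Each of the 1 remaining characters creates one node.

1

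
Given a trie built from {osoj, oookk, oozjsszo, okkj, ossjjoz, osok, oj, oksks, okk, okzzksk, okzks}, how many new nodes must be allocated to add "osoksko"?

"osok" is already a path in the trie; the remaining "sko" must be added.
So 7 − 4 = 3 new nodes.

3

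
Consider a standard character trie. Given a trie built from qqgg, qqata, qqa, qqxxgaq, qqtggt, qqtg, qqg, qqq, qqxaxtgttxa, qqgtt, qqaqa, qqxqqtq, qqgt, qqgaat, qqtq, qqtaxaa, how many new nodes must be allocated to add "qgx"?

2

"q" is already a path in the trie; the remaining "gx" must be added.
Each of the 2 remaining characters creates one node.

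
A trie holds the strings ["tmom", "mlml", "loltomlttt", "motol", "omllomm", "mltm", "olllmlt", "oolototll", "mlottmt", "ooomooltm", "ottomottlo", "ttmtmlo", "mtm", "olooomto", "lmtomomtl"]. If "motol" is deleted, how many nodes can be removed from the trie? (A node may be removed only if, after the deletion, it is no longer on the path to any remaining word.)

4

Walk "motol" from the leaf back toward the root, removing each node that no remaining word uses.
The suffix "otol" (4 nodes) is used only by "motol"; the node for "m" still has the child "l", so pruning stops there.
Nodes removed: 4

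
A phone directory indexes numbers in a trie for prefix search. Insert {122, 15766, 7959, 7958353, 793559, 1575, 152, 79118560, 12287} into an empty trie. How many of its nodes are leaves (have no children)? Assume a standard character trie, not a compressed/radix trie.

A leaf is a node with no children — equivalently, the end of a word that is not a proper prefix of any other stored word.
Those words: "12287", "152", "1575", "15766", "79118560", "793559", "7958353", "7959"
Leaf count: 8

8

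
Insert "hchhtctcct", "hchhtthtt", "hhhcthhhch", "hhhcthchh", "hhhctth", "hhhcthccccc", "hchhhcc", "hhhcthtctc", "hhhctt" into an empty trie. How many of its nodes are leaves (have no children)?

8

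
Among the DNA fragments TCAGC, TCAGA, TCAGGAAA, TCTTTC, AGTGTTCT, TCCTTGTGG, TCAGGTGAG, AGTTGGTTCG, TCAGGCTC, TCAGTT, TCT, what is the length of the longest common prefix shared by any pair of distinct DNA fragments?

5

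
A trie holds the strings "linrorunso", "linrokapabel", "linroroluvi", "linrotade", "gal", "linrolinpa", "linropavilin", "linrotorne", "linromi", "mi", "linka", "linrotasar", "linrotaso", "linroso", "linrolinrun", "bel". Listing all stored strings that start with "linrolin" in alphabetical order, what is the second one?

linrolinrun

Words with prefix "linrolin", in lexicographic order: "linrolinpa", "linrolinrun"
The 2nd is linrolinrun.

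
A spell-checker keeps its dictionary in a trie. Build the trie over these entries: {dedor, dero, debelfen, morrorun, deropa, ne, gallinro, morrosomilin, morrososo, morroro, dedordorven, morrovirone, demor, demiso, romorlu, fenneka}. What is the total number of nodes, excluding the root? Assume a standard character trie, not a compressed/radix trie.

75

Trace insertions, counting only characters that open a new branch:
  "dedor" → 5 new (d, e, d, o, r)
  "dero" → prefix "de" already present; 2 new (r, o)
  "debelfen" → prefix "de" already present; 6 new (b, e, l, f, e, n)
  "morrorun" → 8 new (m, o, r, r, o, r, u, n)
  "deropa" → prefix "dero" already present; 2 new (p, a)
  "ne" → 2 new (n, e)
  "gallinro" → 8 new (g, a, l, l, i, n, r, o)
  "morrosomilin" → prefix "morro" already present; 7 new (s, o, m, i, l, i, n)
  "morrososo" → prefix "morroso" already present; 2 new (s, o)
  "morroro" → prefix "morror" already present; 1 new (o)
  "dedordorven" → prefix "dedor" already present; 6 new (d, o, r, v, e, n)
  "morrovirone" → prefix "morro" already present; 6 new (v, i, r, o, n, e)
  "demor" → prefix "de" already present; 3 new (m, o, r)
  "demiso" → prefix "dem" already present; 3 new (i, s, o)
  "romorlu" → 7 new (r, o, m, o, r, l, u)
  "fenneka" → 7 new (f, e, n, n, e, k, a)
Total nodes = 5 + 2 + 6 + 8 + 2 + 2 + 8 + 7 + 2 + 1 + 6 + 6 + 3 + 3 + 7 + 7 = 75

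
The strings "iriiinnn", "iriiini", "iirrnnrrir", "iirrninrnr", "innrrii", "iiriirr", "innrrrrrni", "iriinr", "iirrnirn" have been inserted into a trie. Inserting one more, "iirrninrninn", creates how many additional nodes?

"iirrninrn" is already a path in the trie; the remaining "inn" must be added.
Each of the 3 remaining characters creates one node.

3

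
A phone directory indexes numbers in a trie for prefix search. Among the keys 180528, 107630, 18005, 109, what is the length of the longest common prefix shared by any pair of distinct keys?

3

Equivalently: take the maximum, over all pairs, of their longest common prefix length.
"18005" and "180528" agree on "180" (3 characters) before diverging; nothing deeper is shared.
Longest shared-prefix length: 3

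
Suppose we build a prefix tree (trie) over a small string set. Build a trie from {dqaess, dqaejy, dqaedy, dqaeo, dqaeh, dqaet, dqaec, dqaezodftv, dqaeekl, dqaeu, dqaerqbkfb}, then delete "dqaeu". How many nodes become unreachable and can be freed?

1

Walk "dqaeu" from the leaf back toward the root, removing each node that no remaining word uses.
The suffix "u" (1 node) is used only by "dqaeu"; the node for "dqae" still has the child "s", so pruning stops there.
Nodes removed: 1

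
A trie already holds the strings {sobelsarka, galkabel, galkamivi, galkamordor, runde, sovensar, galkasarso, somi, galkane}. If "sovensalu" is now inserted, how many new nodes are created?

2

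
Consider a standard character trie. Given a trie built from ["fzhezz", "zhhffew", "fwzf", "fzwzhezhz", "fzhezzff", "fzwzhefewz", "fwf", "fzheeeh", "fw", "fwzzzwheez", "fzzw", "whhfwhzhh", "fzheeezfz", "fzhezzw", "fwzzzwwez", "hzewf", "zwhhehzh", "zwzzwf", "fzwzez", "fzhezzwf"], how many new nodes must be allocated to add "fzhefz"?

2

Walking "fzhefz" from the root, the first 4 characters ("fzhe") follow existing edges; "f" is the first miss.
New nodes needed: |"fzhefz"| − 4 = 6 − 4 = 2.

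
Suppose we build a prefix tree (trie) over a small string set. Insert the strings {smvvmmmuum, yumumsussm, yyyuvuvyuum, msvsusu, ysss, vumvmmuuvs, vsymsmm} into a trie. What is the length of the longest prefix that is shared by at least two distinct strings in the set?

1

Equivalently: take the maximum, over all pairs, of their longest common prefix length.
"vsymsmm" and "vumvmmuuvs" agree on "v" (1 characters) before diverging; nothing deeper is shared.
Longest shared-prefix length: 1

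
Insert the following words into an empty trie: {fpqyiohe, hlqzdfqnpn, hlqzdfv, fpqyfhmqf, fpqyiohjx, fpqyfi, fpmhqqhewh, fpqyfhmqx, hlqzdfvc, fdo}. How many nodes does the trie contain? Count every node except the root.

39

Count nodes per top-level branch (shared prefixes stored once):
  'f'-branch (fdo, fpmhqqhewh, fpqyfhmqf, fpqyfhmqx, fpqyfi, fpqyiohe, fpqyiohjx): 27 nodes
  'h'-branch (hlqzdfqnpn, hlqzdfv, hlqzdfvc): 12 nodes
Sum: 39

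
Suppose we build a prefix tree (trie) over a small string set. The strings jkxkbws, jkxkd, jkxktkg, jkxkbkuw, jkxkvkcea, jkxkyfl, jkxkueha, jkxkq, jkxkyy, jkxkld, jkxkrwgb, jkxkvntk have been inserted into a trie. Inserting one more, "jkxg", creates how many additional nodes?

1

The longest prefix of "jkxg" already in the trie is "jkx" (length 3).
So 4 − 3 = 1 new nodes.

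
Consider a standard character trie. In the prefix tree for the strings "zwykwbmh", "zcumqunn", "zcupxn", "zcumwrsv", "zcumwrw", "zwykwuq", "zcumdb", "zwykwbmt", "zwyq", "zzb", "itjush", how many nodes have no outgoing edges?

Leaves are exactly the stored words that no other stored word extends.
Those words: "itjush", "zcumdb", "zcumqunn", "zcumwrsv", "zcumwrw", "zcupxn", "zwykwbmh", "zwykwbmt", "zwykwuq", "zwyq", "zzb"
Leaf count: 11

11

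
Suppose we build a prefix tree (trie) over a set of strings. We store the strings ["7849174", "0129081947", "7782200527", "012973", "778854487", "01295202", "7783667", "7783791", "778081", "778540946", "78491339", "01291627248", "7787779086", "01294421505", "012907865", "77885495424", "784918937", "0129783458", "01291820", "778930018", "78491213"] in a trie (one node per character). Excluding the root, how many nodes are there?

Trace insertions, counting only characters that open a new branch:
  "7849174" → 7 new (7, 8, 4, 9, 1, 7, 4)
  "0129081947" → 10 new (0, 1, 2, 9, 0, 8, 1, 9, 4, 7)
  "7782200527" → prefix "7" already present; 9 new (7, 8, 2, 2, 0, 0, 5, 2, 7)
  "012973" → prefix "0129" already present; 2 new (7, 3)
  "778854487" → prefix "778" already present; 6 new (8, 5, 4, 4, 8, 7)
  "01295202" → prefix "0129" already present; 4 new (5, 2, 0, 2)
  "7783667" → prefix "778" already present; 4 new (3, 6, 6, 7)
  "7783791" → prefix "7783" already present; 3 new (7, 9, 1)
  "778081" → prefix "778" already present; 3 new (0, 8, 1)
  "778540946" → prefix "778" already present; 6 new (5, 4, 0, 9, 4, 6)
  "78491339" → prefix "78491" already present; 3 new (3, 3, 9)
  "01291627248" → prefix "0129" already present; 7 new (1, 6, 2, 7, 2, 4, 8)
  "7787779086" → prefix "778" already present; 7 new (7, 7, 7, 9, 0, 8, 6)
  "01294421505" → prefix "0129" already present; 7 new (4, 4, 2, 1, 5, 0, 5)
  "012907865" → prefix "01290" already present; 4 new (7, 8, 6, 5)
  "77885495424" → prefix "778854" already present; 5 new (9, 5, 4, 2, 4)
  "784918937" → prefix "78491" already present; 4 new (8, 9, 3, 7)
  "0129783458" → prefix "01297" already present; 5 new (8, 3, 4, 5, 8)
  "01291820" → prefix "01291" already present; 3 new (8, 2, 0)
  "778930018" → prefix "778" already present; 6 new (9, 3, 0, 0, 1, 8)
  "78491213" → prefix "78491" already present; 3 new (2, 1, 3)
Total nodes = 7 + 10 + 9 + 2 + 6 + 4 + 4 + 3 + 3 + 6 + 3 + 7 + 7 + 7 + 4 + 5 + 4 + 5 + 3 + 6 + 3 = 108

108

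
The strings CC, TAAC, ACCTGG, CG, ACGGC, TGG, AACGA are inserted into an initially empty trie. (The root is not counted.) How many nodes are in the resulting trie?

Trie structure (* marks end of a word):
(root)
├─ A
│  ├─ A
│  │  └─ C
│  │     └─ G
│  │        └─ A *
│  └─ C
│     ├─ C
│     │  └─ T
│     │     └─ G
│     │        └─ G *
│     └─ G
│        └─ G
│           └─ C *
├─ C
│  ├─ C *
│  └─ G *
└─ T
   ├─ A
   │  └─ A
   │     └─ C *
   └─ G
      └─ G *
Counting every labelled node above: 22.

22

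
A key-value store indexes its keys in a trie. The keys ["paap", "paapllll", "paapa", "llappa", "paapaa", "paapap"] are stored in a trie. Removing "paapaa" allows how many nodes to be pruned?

Walk "paapaa" from the leaf back toward the root, removing each node that no remaining word uses.
The suffix "a" (1 node) is used only by "paapaa"; the node for "paapa" still has the child "p", so pruning stops there.
Nodes removed: 1

1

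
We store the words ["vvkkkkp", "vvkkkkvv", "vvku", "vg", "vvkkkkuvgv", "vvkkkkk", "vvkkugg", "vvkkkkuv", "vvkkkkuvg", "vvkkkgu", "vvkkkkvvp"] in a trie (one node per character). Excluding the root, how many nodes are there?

Insert word by word; a character creates a node only if that edge doesn't already exist:
  "vvkkkkp" → 7 new (v, v, k, k, k, k, p)
  "vvkkkkvv" → prefix "vvkkkk" already present; 2 new (v, v)
  "vvku" → prefix "vvk" already present; 1 new (u)
  "vg" → prefix "v" already present; 1 new (g)
  "vvkkkkuvgv" → prefix "vvkkkk" already present; 4 new (u, v, g, v)
  "vvkkkkk" → prefix "vvkkkk" already present; 1 new (k)
  "vvkkugg" → prefix "vvkk" already present; 3 new (u, g, g)
  "vvkkkkuv" → prefix "vvkkkkuv" already present; 0 new (none)
  "vvkkkkuvg" → prefix "vvkkkkuvg" already present; 0 new (none)
  "vvkkkgu" → prefix "vvkkk" already present; 2 new (g, u)
  "vvkkkkvvp" → prefix "vvkkkkvv" already present; 1 new (p)
Total nodes = 7 + 2 + 1 + 1 + 4 + 1 + 3 + 0 + 0 + 2 + 1 = 22

22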